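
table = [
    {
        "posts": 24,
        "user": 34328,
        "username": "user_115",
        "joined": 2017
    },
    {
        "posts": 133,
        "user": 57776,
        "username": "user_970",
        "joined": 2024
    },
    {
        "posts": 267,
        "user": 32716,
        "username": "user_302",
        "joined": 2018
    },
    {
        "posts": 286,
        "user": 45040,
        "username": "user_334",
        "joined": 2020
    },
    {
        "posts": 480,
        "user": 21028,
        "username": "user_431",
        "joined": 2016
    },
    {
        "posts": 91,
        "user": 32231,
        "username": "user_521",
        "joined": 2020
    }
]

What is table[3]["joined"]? 2020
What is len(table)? 6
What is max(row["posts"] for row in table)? 480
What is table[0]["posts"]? 24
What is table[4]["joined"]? 2016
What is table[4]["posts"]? 480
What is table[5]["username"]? "user_521"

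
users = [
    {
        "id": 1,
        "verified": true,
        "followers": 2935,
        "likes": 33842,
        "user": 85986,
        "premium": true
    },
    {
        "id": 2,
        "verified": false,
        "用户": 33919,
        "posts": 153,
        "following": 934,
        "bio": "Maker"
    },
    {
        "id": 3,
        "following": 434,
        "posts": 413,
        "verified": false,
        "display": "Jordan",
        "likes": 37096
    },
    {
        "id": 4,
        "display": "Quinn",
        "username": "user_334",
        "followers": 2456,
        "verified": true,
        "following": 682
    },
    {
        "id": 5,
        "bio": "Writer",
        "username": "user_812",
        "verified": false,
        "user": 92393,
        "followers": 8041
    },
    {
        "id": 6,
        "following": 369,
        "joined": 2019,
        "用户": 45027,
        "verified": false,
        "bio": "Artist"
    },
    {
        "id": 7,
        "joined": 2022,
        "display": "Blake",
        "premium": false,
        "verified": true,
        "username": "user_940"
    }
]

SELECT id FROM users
[1, 2, 3, 4, 5, 6, 7]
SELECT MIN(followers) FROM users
2456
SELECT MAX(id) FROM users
7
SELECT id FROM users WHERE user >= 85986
[1, 5]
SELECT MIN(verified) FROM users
False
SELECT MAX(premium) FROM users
True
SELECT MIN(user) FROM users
85986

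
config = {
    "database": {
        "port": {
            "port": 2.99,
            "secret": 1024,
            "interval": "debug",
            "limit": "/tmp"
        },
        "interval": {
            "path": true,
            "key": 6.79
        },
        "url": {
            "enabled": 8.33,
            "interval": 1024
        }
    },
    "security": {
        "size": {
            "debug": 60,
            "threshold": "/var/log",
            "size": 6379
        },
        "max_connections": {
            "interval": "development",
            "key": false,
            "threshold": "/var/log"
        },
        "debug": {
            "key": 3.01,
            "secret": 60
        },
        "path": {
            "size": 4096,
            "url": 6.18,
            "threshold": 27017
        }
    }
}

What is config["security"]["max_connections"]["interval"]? "development"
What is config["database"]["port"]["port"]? 2.99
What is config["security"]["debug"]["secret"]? 60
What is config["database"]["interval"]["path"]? True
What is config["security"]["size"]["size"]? 6379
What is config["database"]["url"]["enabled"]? 8.33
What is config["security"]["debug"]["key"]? 3.01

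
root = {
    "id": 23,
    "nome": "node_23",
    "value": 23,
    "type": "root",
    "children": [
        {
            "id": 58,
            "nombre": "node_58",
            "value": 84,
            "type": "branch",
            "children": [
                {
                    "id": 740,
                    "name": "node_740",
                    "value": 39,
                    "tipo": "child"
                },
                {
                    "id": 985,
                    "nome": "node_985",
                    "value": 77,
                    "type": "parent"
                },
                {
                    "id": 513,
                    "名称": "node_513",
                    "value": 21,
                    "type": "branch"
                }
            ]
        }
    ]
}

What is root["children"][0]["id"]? 58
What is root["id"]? 23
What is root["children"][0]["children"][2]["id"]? 513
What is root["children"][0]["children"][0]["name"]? "node_740"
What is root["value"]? 23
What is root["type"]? "root"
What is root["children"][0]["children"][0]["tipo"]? "child"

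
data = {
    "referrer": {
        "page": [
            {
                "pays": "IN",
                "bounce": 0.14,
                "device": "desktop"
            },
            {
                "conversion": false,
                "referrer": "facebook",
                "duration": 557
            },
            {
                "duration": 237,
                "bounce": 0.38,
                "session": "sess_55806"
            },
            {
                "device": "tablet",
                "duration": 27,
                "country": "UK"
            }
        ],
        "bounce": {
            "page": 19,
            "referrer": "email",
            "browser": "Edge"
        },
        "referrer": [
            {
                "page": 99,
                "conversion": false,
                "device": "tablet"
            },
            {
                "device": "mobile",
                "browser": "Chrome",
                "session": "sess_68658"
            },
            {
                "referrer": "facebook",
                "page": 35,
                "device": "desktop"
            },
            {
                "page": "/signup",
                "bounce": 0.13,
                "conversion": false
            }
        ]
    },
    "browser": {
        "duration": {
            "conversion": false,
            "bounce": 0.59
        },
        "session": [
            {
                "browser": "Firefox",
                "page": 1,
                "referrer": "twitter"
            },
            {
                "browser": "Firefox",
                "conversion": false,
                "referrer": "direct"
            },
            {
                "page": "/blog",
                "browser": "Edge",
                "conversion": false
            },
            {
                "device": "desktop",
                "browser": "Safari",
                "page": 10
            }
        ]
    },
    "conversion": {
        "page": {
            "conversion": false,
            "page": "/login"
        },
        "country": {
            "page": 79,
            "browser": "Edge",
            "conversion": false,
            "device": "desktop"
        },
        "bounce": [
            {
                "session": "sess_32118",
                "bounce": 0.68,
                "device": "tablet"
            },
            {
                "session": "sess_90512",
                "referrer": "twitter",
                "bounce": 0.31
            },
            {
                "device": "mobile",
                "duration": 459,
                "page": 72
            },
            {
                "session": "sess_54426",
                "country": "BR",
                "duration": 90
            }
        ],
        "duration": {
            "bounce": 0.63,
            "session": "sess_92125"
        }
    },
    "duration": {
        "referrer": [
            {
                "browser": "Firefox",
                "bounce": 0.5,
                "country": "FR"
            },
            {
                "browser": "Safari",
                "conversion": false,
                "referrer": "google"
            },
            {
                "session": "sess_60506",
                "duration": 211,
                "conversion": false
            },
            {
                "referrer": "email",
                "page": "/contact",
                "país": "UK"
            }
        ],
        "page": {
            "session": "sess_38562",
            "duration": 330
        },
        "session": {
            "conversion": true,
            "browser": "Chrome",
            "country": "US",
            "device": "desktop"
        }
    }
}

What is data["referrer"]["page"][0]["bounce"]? 0.14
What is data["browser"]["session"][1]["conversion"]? False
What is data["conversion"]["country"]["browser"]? "Edge"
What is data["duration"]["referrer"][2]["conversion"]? False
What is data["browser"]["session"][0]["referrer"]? "twitter"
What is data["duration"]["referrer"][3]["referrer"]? "email"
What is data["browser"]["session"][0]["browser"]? "Firefox"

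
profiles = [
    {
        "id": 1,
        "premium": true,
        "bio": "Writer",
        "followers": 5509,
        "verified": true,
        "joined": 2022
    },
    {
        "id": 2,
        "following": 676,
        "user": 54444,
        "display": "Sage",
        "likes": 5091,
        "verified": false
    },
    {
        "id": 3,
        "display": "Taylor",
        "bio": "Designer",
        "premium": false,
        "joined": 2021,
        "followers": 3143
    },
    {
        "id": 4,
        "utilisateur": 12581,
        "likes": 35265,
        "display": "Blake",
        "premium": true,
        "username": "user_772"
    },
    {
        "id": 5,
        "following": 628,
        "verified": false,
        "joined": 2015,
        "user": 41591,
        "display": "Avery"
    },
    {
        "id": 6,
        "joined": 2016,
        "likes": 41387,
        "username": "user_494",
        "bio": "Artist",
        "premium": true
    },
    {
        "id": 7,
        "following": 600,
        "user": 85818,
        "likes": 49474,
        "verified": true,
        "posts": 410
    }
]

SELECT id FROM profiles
[1, 2, 3, 4, 5, 6, 7]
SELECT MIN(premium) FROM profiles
False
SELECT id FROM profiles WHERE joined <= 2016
[5, 6]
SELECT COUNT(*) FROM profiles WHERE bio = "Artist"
1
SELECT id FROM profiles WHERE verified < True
[2, 5]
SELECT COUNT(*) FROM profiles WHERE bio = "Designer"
1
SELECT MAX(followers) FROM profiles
5509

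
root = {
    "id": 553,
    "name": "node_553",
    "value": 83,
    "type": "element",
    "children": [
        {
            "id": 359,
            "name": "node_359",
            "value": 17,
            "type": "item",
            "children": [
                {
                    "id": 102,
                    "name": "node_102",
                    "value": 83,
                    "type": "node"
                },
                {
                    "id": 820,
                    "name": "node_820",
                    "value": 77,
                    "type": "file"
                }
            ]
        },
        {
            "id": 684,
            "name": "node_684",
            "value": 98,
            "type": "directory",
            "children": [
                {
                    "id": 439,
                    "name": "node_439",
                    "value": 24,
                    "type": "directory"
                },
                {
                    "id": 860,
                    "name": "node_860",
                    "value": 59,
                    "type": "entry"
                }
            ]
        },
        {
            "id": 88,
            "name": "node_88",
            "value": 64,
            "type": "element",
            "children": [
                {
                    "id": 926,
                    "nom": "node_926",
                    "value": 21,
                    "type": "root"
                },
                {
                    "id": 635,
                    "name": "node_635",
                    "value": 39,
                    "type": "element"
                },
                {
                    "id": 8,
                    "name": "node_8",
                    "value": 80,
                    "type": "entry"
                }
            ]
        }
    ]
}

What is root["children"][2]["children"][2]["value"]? 80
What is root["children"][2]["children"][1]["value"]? 39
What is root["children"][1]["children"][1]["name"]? "node_860"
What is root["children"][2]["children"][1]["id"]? 635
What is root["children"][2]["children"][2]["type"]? "entry"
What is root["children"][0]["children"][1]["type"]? "file"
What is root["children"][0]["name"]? "node_359"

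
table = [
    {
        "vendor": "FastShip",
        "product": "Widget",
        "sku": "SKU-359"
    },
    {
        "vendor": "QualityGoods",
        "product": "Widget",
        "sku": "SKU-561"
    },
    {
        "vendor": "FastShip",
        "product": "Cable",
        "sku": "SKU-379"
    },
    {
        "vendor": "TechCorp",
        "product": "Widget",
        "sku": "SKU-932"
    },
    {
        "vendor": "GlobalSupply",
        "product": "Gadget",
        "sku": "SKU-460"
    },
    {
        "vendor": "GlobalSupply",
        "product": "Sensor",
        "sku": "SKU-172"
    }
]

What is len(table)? 6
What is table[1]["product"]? "Widget"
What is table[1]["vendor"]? "QualityGoods"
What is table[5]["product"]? "Sensor"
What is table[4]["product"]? "Gadget"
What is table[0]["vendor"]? "FastShip"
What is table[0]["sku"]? "SKU-359"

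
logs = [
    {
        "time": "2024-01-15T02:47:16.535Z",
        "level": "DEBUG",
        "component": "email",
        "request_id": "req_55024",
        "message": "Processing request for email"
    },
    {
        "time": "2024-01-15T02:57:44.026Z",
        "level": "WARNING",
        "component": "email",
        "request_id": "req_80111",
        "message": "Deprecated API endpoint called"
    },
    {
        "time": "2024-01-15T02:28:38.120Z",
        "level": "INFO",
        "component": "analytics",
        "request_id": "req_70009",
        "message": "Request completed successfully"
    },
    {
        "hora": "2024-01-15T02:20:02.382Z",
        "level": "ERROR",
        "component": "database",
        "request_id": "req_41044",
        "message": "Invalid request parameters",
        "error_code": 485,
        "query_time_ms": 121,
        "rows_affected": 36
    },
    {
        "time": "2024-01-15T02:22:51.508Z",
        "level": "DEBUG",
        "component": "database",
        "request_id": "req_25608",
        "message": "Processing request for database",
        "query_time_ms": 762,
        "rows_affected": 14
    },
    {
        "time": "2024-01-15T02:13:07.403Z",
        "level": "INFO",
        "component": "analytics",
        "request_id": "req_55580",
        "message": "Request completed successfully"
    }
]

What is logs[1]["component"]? "email"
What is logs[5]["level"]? "INFO"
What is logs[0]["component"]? "email"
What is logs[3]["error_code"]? 485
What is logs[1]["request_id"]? "req_80111"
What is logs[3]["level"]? "ERROR"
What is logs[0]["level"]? "DEBUG"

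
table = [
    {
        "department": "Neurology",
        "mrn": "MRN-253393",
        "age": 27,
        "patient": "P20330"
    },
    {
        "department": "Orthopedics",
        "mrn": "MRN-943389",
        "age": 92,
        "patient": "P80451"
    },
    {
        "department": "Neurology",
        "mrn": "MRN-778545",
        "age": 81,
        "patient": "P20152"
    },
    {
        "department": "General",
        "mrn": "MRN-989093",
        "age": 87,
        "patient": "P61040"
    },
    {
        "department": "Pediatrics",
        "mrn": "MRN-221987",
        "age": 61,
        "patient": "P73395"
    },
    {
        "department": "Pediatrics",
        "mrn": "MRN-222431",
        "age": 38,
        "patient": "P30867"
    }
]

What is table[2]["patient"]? "P20152"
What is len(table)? 6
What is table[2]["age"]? 81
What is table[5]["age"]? 38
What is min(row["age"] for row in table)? 27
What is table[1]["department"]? "Orthopedics"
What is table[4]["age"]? 61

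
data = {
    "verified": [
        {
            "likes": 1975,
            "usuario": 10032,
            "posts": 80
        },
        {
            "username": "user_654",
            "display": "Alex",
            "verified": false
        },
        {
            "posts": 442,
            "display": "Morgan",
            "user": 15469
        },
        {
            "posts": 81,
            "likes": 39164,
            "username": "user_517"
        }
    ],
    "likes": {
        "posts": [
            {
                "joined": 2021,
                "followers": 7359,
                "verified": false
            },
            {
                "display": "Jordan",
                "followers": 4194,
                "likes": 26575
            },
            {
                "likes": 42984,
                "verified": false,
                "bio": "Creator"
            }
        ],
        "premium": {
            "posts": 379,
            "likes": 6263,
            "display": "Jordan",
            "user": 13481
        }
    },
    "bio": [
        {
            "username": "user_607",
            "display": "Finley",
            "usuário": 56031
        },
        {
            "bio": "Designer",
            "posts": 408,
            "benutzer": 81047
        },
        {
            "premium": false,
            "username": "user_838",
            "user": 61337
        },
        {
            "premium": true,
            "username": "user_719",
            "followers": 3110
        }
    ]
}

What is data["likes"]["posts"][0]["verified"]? False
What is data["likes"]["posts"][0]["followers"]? 7359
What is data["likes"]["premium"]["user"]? 13481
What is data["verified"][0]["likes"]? 1975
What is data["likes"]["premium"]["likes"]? 6263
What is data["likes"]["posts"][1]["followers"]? 4194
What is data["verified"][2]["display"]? "Morgan"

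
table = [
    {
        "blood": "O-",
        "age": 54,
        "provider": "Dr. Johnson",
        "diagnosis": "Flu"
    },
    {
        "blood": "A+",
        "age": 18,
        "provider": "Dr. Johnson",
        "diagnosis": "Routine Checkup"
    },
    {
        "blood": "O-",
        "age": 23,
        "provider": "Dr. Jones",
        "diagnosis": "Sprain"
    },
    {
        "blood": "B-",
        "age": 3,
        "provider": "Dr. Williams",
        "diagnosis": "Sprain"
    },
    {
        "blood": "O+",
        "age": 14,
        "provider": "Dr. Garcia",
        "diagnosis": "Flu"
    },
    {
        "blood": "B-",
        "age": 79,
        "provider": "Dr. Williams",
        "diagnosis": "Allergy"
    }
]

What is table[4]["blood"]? "O+"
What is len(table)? 6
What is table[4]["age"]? 14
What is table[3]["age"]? 3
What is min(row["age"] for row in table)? 3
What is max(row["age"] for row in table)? 79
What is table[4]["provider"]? "Dr. Garcia"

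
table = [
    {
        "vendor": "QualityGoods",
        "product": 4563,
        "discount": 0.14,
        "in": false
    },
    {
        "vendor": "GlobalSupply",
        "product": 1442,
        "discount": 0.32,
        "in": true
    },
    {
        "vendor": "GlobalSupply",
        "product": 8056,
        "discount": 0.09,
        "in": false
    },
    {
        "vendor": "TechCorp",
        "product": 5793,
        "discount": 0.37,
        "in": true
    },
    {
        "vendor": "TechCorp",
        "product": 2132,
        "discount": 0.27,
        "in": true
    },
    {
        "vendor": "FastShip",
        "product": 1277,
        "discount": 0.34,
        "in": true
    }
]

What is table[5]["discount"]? 0.34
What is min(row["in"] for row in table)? False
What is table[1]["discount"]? 0.32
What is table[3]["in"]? True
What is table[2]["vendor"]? "GlobalSupply"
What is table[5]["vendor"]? "FastShip"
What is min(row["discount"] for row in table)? 0.09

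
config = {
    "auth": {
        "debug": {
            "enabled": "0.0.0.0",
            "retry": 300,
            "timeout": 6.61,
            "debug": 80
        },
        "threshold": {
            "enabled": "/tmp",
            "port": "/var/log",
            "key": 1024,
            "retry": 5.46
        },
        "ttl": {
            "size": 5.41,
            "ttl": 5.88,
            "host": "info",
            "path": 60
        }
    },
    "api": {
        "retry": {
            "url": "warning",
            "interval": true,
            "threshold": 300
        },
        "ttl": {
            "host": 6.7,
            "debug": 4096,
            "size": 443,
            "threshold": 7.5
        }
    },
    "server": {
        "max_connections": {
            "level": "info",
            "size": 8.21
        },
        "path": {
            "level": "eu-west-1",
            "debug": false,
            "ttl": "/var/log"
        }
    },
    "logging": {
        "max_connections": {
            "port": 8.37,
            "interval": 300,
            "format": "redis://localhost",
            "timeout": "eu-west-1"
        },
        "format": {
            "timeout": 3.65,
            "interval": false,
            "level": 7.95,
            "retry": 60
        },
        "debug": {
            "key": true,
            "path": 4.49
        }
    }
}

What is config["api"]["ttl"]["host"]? 6.7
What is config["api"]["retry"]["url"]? "warning"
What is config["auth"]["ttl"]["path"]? 60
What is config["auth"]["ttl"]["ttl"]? 5.88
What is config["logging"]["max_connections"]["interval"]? 300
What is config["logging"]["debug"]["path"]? 4.49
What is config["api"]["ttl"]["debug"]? 4096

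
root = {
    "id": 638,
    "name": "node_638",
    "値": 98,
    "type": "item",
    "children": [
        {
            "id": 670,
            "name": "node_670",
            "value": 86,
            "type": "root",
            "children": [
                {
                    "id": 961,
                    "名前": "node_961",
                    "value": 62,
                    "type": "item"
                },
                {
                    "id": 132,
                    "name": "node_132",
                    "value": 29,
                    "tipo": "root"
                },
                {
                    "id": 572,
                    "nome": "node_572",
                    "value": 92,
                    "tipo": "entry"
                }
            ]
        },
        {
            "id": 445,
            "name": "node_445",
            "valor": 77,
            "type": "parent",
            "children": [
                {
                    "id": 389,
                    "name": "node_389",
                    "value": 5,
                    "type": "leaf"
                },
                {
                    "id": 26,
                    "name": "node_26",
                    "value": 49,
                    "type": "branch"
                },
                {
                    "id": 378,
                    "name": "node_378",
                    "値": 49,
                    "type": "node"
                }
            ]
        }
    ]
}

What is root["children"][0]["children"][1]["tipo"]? "root"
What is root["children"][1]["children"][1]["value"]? 49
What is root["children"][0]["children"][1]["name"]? "node_132"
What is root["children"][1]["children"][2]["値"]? 49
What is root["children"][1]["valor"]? 77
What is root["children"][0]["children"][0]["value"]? 62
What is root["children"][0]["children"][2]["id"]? 572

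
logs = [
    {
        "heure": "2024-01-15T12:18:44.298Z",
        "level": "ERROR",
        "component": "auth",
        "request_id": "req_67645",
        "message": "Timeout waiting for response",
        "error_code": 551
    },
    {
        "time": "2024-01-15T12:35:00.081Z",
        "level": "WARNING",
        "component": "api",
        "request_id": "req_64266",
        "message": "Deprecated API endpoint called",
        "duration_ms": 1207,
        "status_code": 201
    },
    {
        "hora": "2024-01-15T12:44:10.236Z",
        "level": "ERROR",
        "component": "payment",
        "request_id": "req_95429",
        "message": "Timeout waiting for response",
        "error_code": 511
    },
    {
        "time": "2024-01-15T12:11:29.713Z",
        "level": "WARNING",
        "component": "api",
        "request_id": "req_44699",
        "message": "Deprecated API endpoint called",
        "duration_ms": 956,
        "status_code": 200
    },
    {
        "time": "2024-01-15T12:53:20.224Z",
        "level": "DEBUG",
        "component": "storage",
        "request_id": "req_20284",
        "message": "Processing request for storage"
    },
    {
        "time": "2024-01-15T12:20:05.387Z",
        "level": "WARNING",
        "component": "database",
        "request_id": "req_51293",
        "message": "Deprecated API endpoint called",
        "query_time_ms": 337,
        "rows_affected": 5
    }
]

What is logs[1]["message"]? "Deprecated API endpoint called"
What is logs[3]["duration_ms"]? 956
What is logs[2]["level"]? "ERROR"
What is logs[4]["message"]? "Processing request for storage"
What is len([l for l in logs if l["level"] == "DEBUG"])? 1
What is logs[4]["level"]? "DEBUG"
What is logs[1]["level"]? "WARNING"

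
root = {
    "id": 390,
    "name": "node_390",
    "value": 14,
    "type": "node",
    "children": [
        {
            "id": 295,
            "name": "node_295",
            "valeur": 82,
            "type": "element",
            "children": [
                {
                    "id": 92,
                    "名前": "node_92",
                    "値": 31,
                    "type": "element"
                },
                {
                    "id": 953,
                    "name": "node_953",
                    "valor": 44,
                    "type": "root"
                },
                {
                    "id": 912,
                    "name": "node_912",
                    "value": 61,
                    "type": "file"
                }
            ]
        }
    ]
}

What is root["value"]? 14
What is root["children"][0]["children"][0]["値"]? 31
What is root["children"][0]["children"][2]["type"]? "file"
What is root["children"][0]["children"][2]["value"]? 61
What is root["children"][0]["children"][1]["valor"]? 44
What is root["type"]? "node"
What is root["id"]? 390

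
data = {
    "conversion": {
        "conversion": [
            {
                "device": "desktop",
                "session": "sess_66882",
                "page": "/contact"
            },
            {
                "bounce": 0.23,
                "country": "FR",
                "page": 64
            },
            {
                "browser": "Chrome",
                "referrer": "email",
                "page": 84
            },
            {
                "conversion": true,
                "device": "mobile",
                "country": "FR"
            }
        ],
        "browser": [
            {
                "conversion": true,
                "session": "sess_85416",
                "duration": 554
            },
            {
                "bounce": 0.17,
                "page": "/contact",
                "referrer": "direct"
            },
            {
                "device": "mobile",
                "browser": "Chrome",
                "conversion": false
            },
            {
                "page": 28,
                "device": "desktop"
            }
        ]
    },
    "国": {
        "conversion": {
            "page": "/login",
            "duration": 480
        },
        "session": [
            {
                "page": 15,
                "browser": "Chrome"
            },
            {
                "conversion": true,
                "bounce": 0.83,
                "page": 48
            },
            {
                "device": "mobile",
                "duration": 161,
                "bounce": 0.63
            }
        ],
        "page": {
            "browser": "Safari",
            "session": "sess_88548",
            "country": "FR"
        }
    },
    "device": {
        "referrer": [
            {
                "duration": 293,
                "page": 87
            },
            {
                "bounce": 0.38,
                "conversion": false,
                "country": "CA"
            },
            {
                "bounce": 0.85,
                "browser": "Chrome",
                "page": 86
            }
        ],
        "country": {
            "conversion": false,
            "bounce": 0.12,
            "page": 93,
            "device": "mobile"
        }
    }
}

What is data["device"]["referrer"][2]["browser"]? "Chrome"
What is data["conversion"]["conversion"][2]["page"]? 84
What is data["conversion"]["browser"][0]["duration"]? 554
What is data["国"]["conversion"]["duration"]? 480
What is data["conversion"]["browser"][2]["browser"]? "Chrome"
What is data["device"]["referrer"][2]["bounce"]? 0.85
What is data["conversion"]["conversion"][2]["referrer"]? "email"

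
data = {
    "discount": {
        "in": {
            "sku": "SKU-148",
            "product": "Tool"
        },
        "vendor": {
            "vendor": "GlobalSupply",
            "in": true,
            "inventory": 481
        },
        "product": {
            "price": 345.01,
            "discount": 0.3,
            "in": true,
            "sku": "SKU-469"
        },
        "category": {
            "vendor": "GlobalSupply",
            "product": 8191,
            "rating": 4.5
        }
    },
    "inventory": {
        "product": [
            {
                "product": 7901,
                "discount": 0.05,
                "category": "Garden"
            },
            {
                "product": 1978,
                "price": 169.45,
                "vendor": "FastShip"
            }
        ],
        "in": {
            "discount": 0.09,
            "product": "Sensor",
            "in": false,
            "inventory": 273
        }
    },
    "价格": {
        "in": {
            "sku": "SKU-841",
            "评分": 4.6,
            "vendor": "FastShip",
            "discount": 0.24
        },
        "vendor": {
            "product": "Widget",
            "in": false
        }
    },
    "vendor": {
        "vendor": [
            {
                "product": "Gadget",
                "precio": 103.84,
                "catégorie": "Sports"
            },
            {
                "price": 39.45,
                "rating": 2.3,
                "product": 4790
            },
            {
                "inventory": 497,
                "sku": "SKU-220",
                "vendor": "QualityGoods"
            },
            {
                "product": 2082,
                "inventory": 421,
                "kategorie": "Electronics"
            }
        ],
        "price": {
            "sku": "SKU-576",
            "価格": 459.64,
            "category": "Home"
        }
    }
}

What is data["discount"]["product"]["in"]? True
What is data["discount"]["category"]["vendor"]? "GlobalSupply"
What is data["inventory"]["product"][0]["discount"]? 0.05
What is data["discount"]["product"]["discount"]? 0.3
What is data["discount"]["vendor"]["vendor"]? "GlobalSupply"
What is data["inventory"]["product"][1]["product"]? 1978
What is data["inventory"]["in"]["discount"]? 0.09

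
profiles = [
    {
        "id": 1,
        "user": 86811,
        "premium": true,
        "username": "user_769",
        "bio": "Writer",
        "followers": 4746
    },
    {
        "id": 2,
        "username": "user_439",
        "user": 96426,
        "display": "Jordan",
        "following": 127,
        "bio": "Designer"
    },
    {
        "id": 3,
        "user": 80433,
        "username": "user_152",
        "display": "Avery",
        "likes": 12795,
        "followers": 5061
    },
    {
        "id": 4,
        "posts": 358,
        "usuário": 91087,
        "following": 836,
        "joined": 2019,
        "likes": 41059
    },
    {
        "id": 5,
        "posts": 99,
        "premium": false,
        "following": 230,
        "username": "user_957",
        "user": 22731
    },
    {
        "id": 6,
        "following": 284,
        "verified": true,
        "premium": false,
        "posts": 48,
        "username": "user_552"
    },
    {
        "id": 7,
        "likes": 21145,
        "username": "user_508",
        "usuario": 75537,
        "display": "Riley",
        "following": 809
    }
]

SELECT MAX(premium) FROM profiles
True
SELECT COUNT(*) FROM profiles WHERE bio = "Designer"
1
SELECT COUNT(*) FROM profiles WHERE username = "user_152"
1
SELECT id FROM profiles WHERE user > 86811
[2]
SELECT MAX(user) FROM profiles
96426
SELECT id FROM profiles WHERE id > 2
[3, 4, 5, 6, 7]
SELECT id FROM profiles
[1, 2, 3, 4, 5, 6, 7]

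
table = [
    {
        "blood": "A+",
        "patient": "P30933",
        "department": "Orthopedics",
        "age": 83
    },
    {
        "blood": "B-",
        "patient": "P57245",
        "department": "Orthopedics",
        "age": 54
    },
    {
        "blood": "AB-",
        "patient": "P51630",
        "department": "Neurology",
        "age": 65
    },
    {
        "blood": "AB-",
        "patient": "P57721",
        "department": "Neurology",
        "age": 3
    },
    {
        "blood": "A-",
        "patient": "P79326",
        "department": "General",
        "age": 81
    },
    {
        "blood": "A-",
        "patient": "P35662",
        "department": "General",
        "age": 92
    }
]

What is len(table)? 6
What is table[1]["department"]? "Orthopedics"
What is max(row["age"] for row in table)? 92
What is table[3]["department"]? "Neurology"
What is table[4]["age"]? 81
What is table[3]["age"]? 3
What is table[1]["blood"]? "B-"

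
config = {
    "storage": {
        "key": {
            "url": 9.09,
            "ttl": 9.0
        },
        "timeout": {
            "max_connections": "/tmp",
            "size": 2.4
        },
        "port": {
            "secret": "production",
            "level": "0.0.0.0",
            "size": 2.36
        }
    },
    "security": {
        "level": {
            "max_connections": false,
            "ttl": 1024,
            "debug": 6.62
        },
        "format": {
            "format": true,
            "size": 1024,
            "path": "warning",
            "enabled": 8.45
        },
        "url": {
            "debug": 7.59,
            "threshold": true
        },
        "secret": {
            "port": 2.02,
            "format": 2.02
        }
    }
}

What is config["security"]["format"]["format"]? True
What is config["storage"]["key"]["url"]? 9.09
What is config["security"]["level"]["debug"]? 6.62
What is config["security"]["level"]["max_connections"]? False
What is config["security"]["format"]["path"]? "warning"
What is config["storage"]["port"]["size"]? 2.36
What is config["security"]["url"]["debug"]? 7.59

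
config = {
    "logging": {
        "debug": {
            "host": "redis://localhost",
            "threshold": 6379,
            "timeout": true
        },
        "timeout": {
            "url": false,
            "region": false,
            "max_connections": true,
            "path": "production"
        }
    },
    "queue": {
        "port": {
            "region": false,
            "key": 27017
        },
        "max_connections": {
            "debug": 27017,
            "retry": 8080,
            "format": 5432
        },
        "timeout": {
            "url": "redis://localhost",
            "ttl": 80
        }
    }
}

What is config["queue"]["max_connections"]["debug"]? 27017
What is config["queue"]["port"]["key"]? 27017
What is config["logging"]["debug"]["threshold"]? 6379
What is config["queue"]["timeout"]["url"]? "redis://localhost"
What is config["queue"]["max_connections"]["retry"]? 8080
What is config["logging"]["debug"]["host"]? "redis://localhost"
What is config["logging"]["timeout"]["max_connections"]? True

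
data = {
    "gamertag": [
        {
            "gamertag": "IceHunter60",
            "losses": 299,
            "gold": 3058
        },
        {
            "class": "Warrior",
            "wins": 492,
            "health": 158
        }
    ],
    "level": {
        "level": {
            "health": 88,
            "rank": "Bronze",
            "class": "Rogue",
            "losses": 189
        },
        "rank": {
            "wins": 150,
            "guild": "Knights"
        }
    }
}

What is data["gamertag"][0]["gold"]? 3058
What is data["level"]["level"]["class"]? "Rogue"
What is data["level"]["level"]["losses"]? 189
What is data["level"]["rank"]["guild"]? "Knights"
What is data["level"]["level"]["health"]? 88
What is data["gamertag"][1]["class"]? "Warrior"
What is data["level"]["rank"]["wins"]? 150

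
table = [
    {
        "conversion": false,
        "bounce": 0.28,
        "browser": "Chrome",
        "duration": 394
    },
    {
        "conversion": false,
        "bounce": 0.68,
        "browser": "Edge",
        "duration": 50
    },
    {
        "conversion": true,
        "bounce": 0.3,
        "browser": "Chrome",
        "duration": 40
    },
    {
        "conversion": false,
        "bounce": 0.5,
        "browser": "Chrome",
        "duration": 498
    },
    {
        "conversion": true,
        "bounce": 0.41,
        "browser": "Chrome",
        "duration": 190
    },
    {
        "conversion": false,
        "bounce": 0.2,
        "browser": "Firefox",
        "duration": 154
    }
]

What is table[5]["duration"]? 154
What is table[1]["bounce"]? 0.68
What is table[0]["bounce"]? 0.28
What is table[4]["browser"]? "Chrome"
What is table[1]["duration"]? 50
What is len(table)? 6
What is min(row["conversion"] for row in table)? False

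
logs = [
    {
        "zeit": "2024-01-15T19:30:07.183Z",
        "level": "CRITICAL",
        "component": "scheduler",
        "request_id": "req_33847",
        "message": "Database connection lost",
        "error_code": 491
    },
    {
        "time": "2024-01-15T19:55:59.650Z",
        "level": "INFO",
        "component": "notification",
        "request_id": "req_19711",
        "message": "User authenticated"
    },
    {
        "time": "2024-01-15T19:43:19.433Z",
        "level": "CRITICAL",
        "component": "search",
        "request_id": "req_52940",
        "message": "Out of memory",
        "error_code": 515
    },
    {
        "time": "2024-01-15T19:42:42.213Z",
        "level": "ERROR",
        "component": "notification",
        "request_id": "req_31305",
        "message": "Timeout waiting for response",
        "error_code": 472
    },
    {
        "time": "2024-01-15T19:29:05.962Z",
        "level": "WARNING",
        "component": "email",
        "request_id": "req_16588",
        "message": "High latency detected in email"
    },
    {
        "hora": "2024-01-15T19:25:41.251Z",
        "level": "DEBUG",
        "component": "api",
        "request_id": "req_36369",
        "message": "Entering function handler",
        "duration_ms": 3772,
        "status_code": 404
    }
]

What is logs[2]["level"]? "CRITICAL"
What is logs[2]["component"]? "search"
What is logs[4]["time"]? "2024-01-15T19:29:05.962Z"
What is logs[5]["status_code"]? 404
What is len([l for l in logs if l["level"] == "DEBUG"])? 1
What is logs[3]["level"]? "ERROR"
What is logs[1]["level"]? "INFO"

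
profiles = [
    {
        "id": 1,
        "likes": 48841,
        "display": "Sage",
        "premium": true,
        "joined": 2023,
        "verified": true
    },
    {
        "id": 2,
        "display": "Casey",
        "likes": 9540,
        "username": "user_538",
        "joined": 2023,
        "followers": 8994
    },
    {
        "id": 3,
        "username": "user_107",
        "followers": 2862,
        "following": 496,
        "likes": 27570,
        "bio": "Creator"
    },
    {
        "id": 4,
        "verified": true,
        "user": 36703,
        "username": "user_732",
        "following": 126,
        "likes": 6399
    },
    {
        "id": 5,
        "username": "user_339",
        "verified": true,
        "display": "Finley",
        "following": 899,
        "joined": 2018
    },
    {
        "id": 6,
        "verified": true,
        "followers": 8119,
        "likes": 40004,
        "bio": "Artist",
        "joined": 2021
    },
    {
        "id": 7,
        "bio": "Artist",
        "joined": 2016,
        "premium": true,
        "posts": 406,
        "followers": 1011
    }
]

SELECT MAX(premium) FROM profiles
True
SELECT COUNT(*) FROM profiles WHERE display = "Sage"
1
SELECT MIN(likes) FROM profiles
6399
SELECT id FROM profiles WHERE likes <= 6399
[4]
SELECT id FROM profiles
[1, 2, 3, 4, 5, 6, 7]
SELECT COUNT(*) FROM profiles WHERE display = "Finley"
1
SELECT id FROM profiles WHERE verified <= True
[1, 4, 5, 6]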